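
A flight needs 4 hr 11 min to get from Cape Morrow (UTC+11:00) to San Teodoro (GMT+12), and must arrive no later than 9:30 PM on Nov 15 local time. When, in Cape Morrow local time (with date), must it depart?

Target arrival in UTC: 9:30 PM − 12:00 = 9:30 AM on Nov 15.
Subtract 4 hours and 11 minutes → departure 5:19 AM UTC on Nov 15.
Cape Morrow is UTC+11:00: 5:19 AM + 11:00 = 4:19 PM on Nov 15.

4:19 PM on Nov 15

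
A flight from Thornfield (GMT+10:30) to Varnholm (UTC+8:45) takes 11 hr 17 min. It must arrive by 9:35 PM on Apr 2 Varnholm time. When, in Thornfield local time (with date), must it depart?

12:03 PM on Apr 2

Target arrival in UTC: 9:35 PM − 8:45 = 12:50 PM on Apr 2.
Subtract 11 hours 17 minutes → departure 1:33 AM UTC on Apr 2.
Thornfield is UTC+10:30: 1:33 AM + 10:30 = 12:03 PM on Apr 2.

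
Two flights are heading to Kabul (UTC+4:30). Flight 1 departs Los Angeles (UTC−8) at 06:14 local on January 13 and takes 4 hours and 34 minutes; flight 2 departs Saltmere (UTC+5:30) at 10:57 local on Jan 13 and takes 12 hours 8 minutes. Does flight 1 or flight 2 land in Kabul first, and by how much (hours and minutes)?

Flight 1 in UTC: 06:14 + 8:00 = 14:14 on Jan 13.
+4 hours 34 minutes → arrive 18:48 UTC on Jan 13.
Flight 2 in UTC: 10:57 − 5:30 = 05:27 on Jan 13.
+12 hours 8 minutes → arrive 17:35 UTC on Jan 13.
Flight 2 lands earlier by 1 hour 13 minutes.

the second, by 1 hour 13 minutes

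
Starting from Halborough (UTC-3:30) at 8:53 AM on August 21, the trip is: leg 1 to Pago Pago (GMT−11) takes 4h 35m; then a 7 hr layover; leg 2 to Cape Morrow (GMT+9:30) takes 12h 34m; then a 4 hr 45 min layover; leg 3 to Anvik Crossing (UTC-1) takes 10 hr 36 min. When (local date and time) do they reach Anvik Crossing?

Convert departure to UTC: 8:53 AM + 3:30 = 12:23 PM UTC on Aug 21.
Add 4 hours 35 minutes leg 1 → 4:58 PM UTC.
Add 7 hours layover in Pago Pago → 11:58 PM UTC.
Add 12 hours 34 minutes leg 2 → 12:32 PM UTC (Aug 22).
Add 4 hours 45 minutes layover in Cape Morrow → 5:17 PM UTC.
Add 10 hours and 36 minutes leg 3 → 3:53 AM UTC (Aug 23).
Anvik Crossing is UTC−1:00, so local arrival = 3:53 AM − 1:00 = 2:53 AM on Aug 23.

2:53 AM on August 23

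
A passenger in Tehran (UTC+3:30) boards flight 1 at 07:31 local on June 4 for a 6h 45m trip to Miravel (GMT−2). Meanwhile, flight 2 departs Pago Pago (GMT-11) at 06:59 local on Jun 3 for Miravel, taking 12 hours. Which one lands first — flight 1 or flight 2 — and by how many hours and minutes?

the second, by 4 hours 47 minutes

Flight 1 in UTC: 07:31 − 3:30 = 04:01 on Jun 4.
+6 hours 45 minutes → arrive 10:46 UTC on Jun 4.
Flight 2 in UTC: 06:59 + 11:00 = 17:59 on Jun 3.
+12 hours → arrive 05:59 UTC on Jun 4.
Flight 2 lands earlier by 4 hours 47 minutes.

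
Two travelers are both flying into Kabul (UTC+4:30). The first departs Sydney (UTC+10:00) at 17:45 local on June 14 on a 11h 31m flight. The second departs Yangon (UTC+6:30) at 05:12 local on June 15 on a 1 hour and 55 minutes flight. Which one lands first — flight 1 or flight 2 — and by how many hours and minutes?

the first, by 5 hours 21 minutes

Flight 1 in UTC: 17:45 − 10:00 = 07:45 on Jun 14.
+11 hours and 31 minutes → arrive 19:16 UTC on Jun 14.
Flight 2 in UTC: 05:12 − 6:30 = 22:42 on Jun 14.
+1 hour and 55 minutes → arrive 00:37 UTC on Jun 15.
Flight 1 lands earlier by 5 hours 21 minutes.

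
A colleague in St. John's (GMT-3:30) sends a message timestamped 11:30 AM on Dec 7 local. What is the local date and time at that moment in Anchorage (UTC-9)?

In UTC: 11:30 AM + 3:30 = 3:00 PM on Dec 7.
Anchorage is UTC−9:00: 3:00 PM − 9:00 = 6:00 AM on Dec 7.

6:00 AM on December 7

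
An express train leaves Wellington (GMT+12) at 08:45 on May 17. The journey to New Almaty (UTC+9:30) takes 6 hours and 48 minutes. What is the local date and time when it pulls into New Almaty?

13:03 on May 17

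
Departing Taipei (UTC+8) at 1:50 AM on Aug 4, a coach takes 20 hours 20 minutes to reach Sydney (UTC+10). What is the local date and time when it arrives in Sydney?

Convert departure to UTC: 1:50 AM − 8:00 = 5:50 PM UTC on Aug 3.
Add 20 hours 20 minutes travel time → 2:10 PM UTC (Aug 4).
Sydney is UTC+10:00, so local arrival = 2:10 PM + 10:00 = 12:10 AM on Aug 5.

12:10 AM on August 5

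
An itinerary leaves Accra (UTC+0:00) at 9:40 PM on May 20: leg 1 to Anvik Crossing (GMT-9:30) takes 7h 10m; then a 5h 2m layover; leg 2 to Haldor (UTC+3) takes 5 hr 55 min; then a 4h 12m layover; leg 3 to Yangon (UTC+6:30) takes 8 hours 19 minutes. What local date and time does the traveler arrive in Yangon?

Accra is at UTC+0, so departure is already 9:40 PM UTC on May 20.
Add 7 hours 10 minutes leg 1 → 4:50 AM UTC (May 21).
Add 5 hours and 2 minutes layover in Anvik Crossing → 9:52 AM UTC.
Add 5 hours and 55 minutes leg 2 → 3:47 PM UTC.
Add 4 hours and 12 minutes layover in Haldor → 7:59 PM UTC.
Add 8 hours and 19 minutes leg 3 → 4:18 AM UTC (May 22).
Yangon is UTC+6:30, so local arrival = 4:18 AM + 6:30 = 10:48 AM on May 22.

10:48 AM on May 22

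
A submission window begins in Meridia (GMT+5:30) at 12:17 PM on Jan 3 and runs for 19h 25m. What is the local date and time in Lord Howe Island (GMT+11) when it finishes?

Lord Howe Island is 5:30 ahead of Meridia.
After 19 hours 25 minutes it is 7:42 AM (Jan 4) in Meridia.
Shift by the zone difference: 7:42 AM + 5:30 = 1:12 PM on Jan 4 in Lord Howe Island.

1:12 PM on Jan 4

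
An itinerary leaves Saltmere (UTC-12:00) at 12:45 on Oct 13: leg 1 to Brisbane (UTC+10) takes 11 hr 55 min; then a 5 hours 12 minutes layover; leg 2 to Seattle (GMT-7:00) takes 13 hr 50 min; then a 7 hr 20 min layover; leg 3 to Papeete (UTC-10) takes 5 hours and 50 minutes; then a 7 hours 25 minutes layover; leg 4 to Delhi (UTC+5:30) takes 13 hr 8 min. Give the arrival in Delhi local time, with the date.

Convert departure to UTC: 12:45 + 12:00 = 00:45 UTC on Oct 14.
Add 11 hours 55 minutes leg 1 → 12:40 UTC.
Add 5 hours 12 minutes layover in Brisbane → 17:52 UTC.
Add 13 hours and 50 minutes leg 2 → 07:42 UTC (Oct 15).
Add 7 hours and 20 minutes layover in Seattle → 15:02 UTC.
Add 5 hours 50 minutes leg 3 → 20:52 UTC.
Add 7 hours 25 minutes layover in Papeete → 04:17 UTC (Oct 16).
Add 13 hours and 8 minutes leg 4 → 17:25 UTC.
Delhi is UTC+5:30, so local arrival = 17:25 + 5:30 = 22:55 on Oct 16.

22:55 on October 16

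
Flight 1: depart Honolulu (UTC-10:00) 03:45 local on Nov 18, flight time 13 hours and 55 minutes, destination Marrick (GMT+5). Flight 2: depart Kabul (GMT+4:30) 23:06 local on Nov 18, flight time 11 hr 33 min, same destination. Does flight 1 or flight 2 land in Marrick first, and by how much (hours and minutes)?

Flight 1 in UTC: 03:45 + 10:00 = 13:45 on Nov 18.
+13 hours 55 minutes → arrive 03:40 UTC on Nov 19.
Flight 2 in UTC: 23:06 − 4:30 = 18:36 on Nov 18.
+11 hours and 33 minutes → arrive 06:09 UTC on Nov 19.
Flight 1 lands earlier by 2 hours 29 minutes.

the first, by 2 hours 29 minutes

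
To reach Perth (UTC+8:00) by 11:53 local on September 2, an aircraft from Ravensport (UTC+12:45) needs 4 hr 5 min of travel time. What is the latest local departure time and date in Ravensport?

12:33 on September 2

Target arrival in UTC: 11:53 − 8:00 = 03:53 on Sep 2.
Subtract 4 hours 5 minutes → departure 23:48 UTC on Sep 1.
Ravensport is UTC+12:45: 23:48 + 12:45 = 12:33 on Sep 2.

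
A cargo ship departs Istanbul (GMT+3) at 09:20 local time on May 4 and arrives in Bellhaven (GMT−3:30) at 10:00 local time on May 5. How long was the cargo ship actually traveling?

31 hours 10 minutes

Departure in UTC: 09:20 − 3:00 = 06:20 on May 4.
Arrival in UTC: 10:00 + 3:30 = 13:30 on May 5.
Elapsed = 13:30 − 06:20 (+1 day) = 31 hours 10 minutes.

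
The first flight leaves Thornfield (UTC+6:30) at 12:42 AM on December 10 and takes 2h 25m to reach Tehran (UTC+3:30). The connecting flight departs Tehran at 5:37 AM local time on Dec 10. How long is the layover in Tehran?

Convert departure to UTC: 12:42 AM − 6:30 = 6:12 PM UTC on Dec 9.
Add 2 hours 25 minutes flight time → 8:37 PM UTC.
Tehran is UTC+3:30, so local arrival = 8:37 PM + 3:30 = 12:07 AM on Dec 10.
Layover = 5:37 AM − 12:07 AM = 5 hours 30 minutes.

5 hours 30 minutes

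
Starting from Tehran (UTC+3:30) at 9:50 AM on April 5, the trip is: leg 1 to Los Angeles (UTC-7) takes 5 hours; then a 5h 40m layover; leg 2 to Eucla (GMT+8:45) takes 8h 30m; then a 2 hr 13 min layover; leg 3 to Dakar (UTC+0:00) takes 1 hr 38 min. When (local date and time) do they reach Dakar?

Convert departure to UTC: 9:50 AM − 3:30 = 6:20 AM UTC on Apr 5.
Add 5 hours leg 1 → 11:20 AM UTC.
Add 5 hours and 40 minutes layover in Los Angeles → 5:00 PM UTC.
Add 8 hours and 30 minutes leg 2 → 1:30 AM UTC (Apr 6).
Add 2 hours 13 minutes layover in Eucla → 3:43 AM UTC.
Add 1 hour and 38 minutes leg 3 → 5:21 AM UTC.
Dakar is UTC+0, so local arrival is the same: 5:21 AM on Apr 6.

5:21 AM on April 6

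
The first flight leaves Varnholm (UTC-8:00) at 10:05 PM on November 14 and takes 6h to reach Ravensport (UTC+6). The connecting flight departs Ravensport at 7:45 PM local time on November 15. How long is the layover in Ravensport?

1 hour 40 minutes

Convert departure to UTC: 10:05 PM + 8:00 = 6:05 AM UTC on Nov 15.
Add 6 hours flight time → 12:05 PM UTC.
Ravensport is UTC+6:00, so local arrival = 12:05 PM + 6:00 = 6:05 PM on Nov 15.
Layover = 7:45 PM − 6:05 PM = 1 hour 40 minutes.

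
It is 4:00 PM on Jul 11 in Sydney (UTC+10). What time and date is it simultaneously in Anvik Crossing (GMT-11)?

Anvik Crossing is 21:00 behind Sydney.
Shift by the zone difference: 4:00 PM − 21:00 = 7:00 PM on Jul 10 in Anvik Crossing.

7:00 PM on July 10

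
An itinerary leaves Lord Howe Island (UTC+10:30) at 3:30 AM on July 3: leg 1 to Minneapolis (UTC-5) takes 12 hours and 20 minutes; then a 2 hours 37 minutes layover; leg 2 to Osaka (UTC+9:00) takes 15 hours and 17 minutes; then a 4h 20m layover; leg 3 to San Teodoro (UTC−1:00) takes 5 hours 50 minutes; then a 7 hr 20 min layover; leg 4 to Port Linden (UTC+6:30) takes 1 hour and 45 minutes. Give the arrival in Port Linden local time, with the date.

Convert departure to UTC: 3:30 AM − 10:30 = 5:00 PM UTC on Jul 2.
Add 12 hours and 20 minutes leg 1 → 5:20 AM UTC (Jul 3).
Add 2 hours 37 minutes layover in Minneapolis → 7:57 AM UTC.
Add 15 hours 17 minutes leg 2 → 11:14 PM UTC.
Add 4 hours 20 minutes layover in Osaka → 3:34 AM UTC (Jul 4).
Add 5 hours 50 minutes leg 3 → 9:24 AM UTC.
Add 7 hours and 20 minutes layover in San Teodoro → 4:44 PM UTC.
Add 1 hour and 45 minutes leg 4 → 6:29 PM UTC.
Port Linden is UTC+6:30, so local arrival = 6:29 PM + 6:30 = 12:59 AM on Jul 5.

12:59 AM on July 5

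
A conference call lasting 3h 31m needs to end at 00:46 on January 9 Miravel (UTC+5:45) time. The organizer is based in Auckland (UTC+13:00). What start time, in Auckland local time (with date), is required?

04:30 on January 9

Target end time in UTC: 00:46 − 5:45 = 19:01 on Jan 8.
Subtract 3 hours 31 minutes → start 15:30 UTC on Jan 8.
Auckland is UTC+13:00: 15:30 + 13:00 = 04:30 on Jan 9.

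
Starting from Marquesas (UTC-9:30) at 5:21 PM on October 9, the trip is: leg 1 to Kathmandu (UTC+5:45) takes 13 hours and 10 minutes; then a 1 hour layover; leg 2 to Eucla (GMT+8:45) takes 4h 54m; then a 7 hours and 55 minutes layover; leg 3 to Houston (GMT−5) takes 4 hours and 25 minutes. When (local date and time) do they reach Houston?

5:15 AM on Oct 11

Convert departure to UTC: 5:21 PM + 9:30 = 2:51 AM UTC on Oct 10.
Add 13 hours 10 minutes leg 1 → 4:01 PM UTC.
Add 1 hour layover in Kathmandu → 5:01 PM UTC.
Add 4 hours and 54 minutes leg 2 → 9:55 PM UTC.
Add 7 hours and 55 minutes layover in Eucla → 5:50 AM UTC (Oct 11).
Add 4 hours 25 minutes leg 3 → 10:15 AM UTC.
Houston is UTC−5:00, so local arrival = 10:15 AM − 5:00 = 5:15 AM on Oct 11.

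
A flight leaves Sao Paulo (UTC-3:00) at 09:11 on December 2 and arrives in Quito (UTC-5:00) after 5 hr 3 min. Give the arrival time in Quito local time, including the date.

12:14 on Dec 2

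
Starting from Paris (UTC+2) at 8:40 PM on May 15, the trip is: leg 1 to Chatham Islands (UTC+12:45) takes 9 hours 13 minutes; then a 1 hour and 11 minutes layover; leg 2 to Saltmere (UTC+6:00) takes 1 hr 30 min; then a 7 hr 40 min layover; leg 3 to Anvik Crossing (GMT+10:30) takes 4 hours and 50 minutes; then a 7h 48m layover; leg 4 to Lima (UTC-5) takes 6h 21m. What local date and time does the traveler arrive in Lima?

Convert departure to UTC: 8:40 PM − 2:00 = 6:40 PM UTC on May 15.
Add 9 hours and 13 minutes leg 1 → 3:53 AM UTC (May 16).
Add 1 hour 11 minutes layover in Chatham Islands → 5:04 AM UTC.
Add 1 hour 30 minutes leg 2 → 6:34 AM UTC.
Add 7 hours 40 minutes layover in Saltmere → 2:14 PM UTC.
Add 4 hours 50 minutes leg 3 → 7:04 PM UTC.
Add 7 hours and 48 minutes layover in Anvik Crossing → 2:52 AM UTC (May 17).
Add 6 hours and 21 minutes leg 4 → 9:13 AM UTC.
Lima is UTC−5:00, so local arrival = 9:13 AM − 5:00 = 4:13 AM on May 17.

4:13 AM on May 17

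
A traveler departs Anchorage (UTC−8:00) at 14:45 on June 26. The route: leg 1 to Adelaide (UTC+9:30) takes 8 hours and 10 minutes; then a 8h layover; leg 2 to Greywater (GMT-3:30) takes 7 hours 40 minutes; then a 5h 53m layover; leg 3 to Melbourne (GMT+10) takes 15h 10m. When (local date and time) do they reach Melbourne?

05:38 on June 29

Convert departure to UTC: 14:45 + 8:00 = 22:45 UTC on Jun 26.
Add 8 hours 10 minutes leg 1 → 06:55 UTC (Jun 27).
Add 8 hours layover in Adelaide → 14:55 UTC.
Add 7 hours 40 minutes leg 2 → 22:35 UTC.
Add 5 hours and 53 minutes layover in Greywater → 04:28 UTC (Jun 28).
Add 15 hours 10 minutes leg 3 → 19:38 UTC.
Melbourne is UTC+10:00, so local arrival = 19:38 + 10:00 = 05:38 on Jun 29.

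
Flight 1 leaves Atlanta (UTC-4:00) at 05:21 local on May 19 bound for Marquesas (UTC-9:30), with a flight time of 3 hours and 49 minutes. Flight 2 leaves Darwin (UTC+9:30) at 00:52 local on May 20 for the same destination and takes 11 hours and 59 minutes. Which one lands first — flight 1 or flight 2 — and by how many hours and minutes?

the first, by 14 hours 11 minutes

Flight 1 in UTC: 05:21 + 4:00 = 09:21 on May 19.
+3 hours and 49 minutes → arrive 13:10 UTC on May 19.
Flight 2 in UTC: 00:52 − 9:30 = 15:22 on May 19.
+11 hours 59 minutes → arrive 03:21 UTC on May 20.
Flight 1 lands earlier by 14 hours 11 minutes.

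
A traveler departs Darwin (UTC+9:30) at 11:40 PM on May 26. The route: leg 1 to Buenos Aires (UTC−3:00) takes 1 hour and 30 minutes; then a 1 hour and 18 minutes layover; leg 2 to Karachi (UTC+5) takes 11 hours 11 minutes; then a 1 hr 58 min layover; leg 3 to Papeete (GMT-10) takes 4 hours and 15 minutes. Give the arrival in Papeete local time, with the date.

Convert departure to UTC: 11:40 PM − 9:30 = 2:10 PM UTC on May 26.
Add 1 hour 30 minutes leg 1 → 3:40 PM UTC.
Add 1 hour and 18 minutes layover in Buenos Aires → 4:58 PM UTC.
Add 11 hours and 11 minutes leg 2 → 4:09 AM UTC (May 27).
Add 1 hour 58 minutes layover in Karachi → 6:07 AM UTC.
Add 4 hours 15 minutes leg 3 → 10:22 AM UTC.
Papeete is UTC−10:00, so local arrival = 10:22 AM − 10:00 = 12:22 AM on May 27.

12:22 AM on May 27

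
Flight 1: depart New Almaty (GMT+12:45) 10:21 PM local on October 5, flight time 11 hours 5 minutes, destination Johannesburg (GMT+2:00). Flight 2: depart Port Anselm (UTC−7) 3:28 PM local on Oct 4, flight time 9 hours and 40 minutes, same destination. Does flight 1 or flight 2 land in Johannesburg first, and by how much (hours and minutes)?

the second, by 12 hours 33 minutes

Flight 1 in UTC: 10:21 PM − 12:45 = 9:36 AM on Oct 5.
+11 hours and 5 minutes → arrive 8:41 PM UTC on Oct 5.
Flight 2 in UTC: 3:28 PM + 7:00 = 10:28 PM on Oct 4.
+9 hours and 40 minutes → arrive 8:08 AM UTC on Oct 5.
Flight 2 lands earlier by 12 hours 33 minutes.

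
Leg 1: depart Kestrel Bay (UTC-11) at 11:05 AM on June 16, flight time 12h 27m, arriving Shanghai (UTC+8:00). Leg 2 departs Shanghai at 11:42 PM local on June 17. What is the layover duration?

Convert departure to UTC: 11:05 AM + 11:00 = 10:05 PM UTC on Jun 16.
Add 12 hours 27 minutes flight time → 10:32 AM UTC (Jun 17).
Shanghai is UTC+8:00, so local arrival = 10:32 AM + 8:00 = 6:32 PM on Jun 17.
Layover = 11:42 PM − 6:32 PM = 5 hours 10 minutes.

5 hours 10 minutes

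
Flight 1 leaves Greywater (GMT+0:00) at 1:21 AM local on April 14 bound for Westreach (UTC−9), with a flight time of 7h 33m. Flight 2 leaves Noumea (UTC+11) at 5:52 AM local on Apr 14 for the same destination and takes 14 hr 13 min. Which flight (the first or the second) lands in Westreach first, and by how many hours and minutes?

the first, by 11 minutes

Flight 1 departs at 1:21 AM UTC (Apr 14).
+7 hours and 33 minutes → arrive 8:54 AM UTC on Apr 14.
Flight 2 in UTC: 5:52 AM − 11:00 = 6:52 PM on Apr 13.
+14 hours and 13 minutes → arrive 9:05 AM UTC on Apr 14.
Flight 1 lands earlier by 11 minutes.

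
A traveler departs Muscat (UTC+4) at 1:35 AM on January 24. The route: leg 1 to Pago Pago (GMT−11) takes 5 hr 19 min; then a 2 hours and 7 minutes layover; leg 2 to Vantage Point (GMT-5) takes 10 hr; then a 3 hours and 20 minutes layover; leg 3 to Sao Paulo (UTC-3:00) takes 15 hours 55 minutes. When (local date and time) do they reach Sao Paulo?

7:16 AM on January 25

Convert departure to UTC: 1:35 AM − 4:00 = 9:35 PM UTC on Jan 23.
Add 5 hours 19 minutes leg 1 → 2:54 AM UTC (Jan 24).
Add 2 hours and 7 minutes layover in Pago Pago → 5:01 AM UTC.
Add 10 hours leg 2 → 3:01 PM UTC.
Add 3 hours and 20 minutes layover in Vantage Point → 6:21 PM UTC.
Add 15 hours and 55 minutes leg 3 → 10:16 AM UTC (Jan 25).
Sao Paulo is UTC−3:00, so local arrival = 10:16 AM − 3:00 = 7:16 AM on Jan 25.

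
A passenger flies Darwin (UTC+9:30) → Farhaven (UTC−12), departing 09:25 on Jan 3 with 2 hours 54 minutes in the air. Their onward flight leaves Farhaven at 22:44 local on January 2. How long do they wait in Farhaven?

Convert departure to UTC: 09:25 − 9:30 = 23:55 UTC on Jan 2.
Add 2 hours 54 minutes flight time → 02:49 UTC (Jan 3).
Farhaven is UTC−12:00, so local arrival = 02:49 − 12:00 = 14:49 on Jan 2.
Layover = 22:44 − 14:49 = 7 hours 55 minutes.

7 hours 55 minutes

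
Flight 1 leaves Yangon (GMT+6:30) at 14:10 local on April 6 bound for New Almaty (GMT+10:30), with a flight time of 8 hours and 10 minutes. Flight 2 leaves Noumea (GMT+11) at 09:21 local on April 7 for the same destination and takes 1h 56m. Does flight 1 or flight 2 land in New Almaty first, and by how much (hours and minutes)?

the first, by 8 hours 27 minutes

Flight 1 in UTC: 14:10 − 6:30 = 07:40 on Apr 6.
+8 hours 10 minutes → arrive 15:50 UTC on Apr 6.
Flight 2 in UTC: 09:21 − 11:00 = 22:21 on Apr 6.
+1 hour and 56 minutes → arrive 00:17 UTC on Apr 7.
Flight 1 lands earlier by 8 hours 27 minutes.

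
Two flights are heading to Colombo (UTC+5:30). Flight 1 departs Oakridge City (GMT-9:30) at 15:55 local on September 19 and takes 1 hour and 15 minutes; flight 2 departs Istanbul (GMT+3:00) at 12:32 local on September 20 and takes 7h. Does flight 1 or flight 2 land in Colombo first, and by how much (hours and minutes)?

Flight 1 in UTC: 15:55 + 9:30 = 01:25 on Sep 20.
+1 hour and 15 minutes → arrive 02:40 UTC on Sep 20.
Flight 2 in UTC: 12:32 − 3:00 = 09:32 on Sep 20.
+7 hours → arrive 16:32 UTC on Sep 20.
Flight 1 lands earlier by 13 hours 52 minutes.

the first, by 13 hours 52 minutes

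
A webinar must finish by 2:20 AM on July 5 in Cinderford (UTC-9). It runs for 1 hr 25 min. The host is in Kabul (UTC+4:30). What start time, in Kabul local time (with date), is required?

Target end time in UTC: 2:20 AM + 9:00 = 11:20 AM on Jul 5.
Subtract 1 hour and 25 minutes → start 9:55 AM UTC on Jul 5.
Kabul is UTC+4:30: 9:55 AM + 4:30 = 2:25 PM on Jul 5.

2:25 PM on Jul 5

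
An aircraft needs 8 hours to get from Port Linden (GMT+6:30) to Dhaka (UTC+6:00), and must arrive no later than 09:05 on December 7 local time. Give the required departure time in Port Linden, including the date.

01:35 on Dec 7

Target arrival in UTC: 09:05 − 6:00 = 03:05 on Dec 7.
Subtract 8 hours → departure 19:05 UTC on Dec 6.
Port Linden is UTC+6:30: 19:05 + 6:30 = 01:35 on Dec 7.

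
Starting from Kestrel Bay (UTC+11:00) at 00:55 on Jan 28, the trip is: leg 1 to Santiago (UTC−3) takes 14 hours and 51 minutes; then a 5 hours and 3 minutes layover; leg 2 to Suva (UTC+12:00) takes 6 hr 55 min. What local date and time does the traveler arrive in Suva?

Convert departure to UTC: 00:55 − 11:00 = 13:55 UTC on Jan 27.
Add 14 hours 51 minutes leg 1 → 04:46 UTC (Jan 28).
Add 5 hours and 3 minutes layover in Santiago → 09:49 UTC.
Add 6 hours and 55 minutes leg 2 → 16:44 UTC.
Suva is UTC+12:00, so local arrival = 16:44 + 12:00 = 04:44 on Jan 29.

04:44 on January 29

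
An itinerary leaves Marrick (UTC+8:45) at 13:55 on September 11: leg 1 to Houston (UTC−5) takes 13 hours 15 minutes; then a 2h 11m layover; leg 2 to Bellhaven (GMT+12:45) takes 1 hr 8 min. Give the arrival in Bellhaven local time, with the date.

Convert departure to UTC: 13:55 − 8:45 = 05:10 UTC on Sep 11.
Add 13 hours 15 minutes leg 1 → 18:25 UTC.
Add 2 hours and 11 minutes layover in Houston → 20:36 UTC.
Add 1 hour 8 minutes leg 2 → 21:44 UTC.
Bellhaven is UTC+12:45, so local arrival = 21:44 + 12:45 = 10:29 on Sep 12.

10:29 on Sep 12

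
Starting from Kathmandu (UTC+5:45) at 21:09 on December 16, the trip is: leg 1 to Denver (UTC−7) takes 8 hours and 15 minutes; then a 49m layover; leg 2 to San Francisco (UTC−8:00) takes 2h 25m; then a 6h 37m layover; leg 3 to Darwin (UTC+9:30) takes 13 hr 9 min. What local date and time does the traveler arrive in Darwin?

Convert departure to UTC: 21:09 − 5:45 = 15:24 UTC on Dec 16.
Add 8 hours 15 minutes leg 1 → 23:39 UTC.
Add 49 minutes layover in Denver → 00:28 UTC (Dec 17).
Add 2 hours and 25 minutes leg 2 → 02:53 UTC.
Add 6 hours and 37 minutes layover in San Francisco → 09:30 UTC.
Add 13 hours 9 minutes leg 3 → 22:39 UTC.
Darwin is UTC+9:30, so local arrival = 22:39 + 9:30 = 08:09 on Dec 18.

08:09 on December 18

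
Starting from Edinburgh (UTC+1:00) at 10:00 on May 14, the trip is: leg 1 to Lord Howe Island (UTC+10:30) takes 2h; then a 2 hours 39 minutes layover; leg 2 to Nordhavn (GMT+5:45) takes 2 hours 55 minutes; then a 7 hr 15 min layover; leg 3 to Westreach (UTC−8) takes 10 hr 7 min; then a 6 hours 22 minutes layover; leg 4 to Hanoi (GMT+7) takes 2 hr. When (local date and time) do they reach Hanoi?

Convert departure to UTC: 10:00 − 1:00 = 09:00 UTC on May 14.
Add 2 hours leg 1 → 11:00 UTC.
Add 2 hours 39 minutes layover in Lord Howe Island → 13:39 UTC.
Add 2 hours and 55 minutes leg 2 → 16:34 UTC.
Add 7 hours and 15 minutes layover in Nordhavn → 23:49 UTC.
Add 10 hours and 7 minutes leg 3 → 09:56 UTC (May 15).
Add 6 hours and 22 minutes layover in Westreach → 16:18 UTC.
Add 2 hours leg 4 → 18:18 UTC.
Hanoi is UTC+7:00, so local arrival = 18:18 + 7:00 = 01:18 on May 16.

01:18 on May 16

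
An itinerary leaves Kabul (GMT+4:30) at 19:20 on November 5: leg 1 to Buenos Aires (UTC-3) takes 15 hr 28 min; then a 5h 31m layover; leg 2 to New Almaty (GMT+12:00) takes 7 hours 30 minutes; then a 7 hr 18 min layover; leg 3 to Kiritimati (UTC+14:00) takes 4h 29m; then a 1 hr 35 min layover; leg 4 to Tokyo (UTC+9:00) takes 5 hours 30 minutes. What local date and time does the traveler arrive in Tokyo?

23:11 on Nov 7

Convert departure to UTC: 19:20 − 4:30 = 14:50 UTC on Nov 5.
Add 15 hours and 28 minutes leg 1 → 06:18 UTC (Nov 6).
Add 5 hours and 31 minutes layover in Buenos Aires → 11:49 UTC.
Add 7 hours and 30 minutes leg 2 → 19:19 UTC.
Add 7 hours and 18 minutes layover in New Almaty → 02:37 UTC (Nov 7).
Add 4 hours and 29 minutes leg 3 → 07:06 UTC.
Add 1 hour and 35 minutes layover in Kiritimati → 08:41 UTC.
Add 5 hours and 30 minutes leg 4 → 14:11 UTC.
Tokyo is UTC+9:00, so local arrival = 14:11 + 9:00 = 23:11 on Nov 7.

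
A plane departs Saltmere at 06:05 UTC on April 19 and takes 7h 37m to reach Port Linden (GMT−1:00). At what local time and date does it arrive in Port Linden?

12:42 on April 19

Departure is given in UTC: 06:05 on Apr 19.
Add 7 hours 37 minutes → 13:42 UTC.
Port Linden is UTC−1:00: 13:42 − 1:00 = 12:42 on Apr 19.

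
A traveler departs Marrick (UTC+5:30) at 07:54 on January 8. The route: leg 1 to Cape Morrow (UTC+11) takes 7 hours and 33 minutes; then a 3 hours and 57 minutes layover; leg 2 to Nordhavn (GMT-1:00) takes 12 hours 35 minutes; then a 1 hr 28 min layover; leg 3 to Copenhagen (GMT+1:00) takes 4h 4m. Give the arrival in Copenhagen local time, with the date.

09:01 on January 9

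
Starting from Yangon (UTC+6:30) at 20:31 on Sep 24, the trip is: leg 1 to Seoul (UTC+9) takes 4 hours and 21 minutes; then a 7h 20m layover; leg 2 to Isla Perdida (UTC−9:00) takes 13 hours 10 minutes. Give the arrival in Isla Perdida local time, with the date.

05:52 on September 25

Convert departure to UTC: 20:31 − 6:30 = 14:01 UTC on Sep 24.
Add 4 hours 21 minutes leg 1 → 18:22 UTC.
Add 7 hours 20 minutes layover in Seoul → 01:42 UTC (Sep 25).
Add 13 hours and 10 minutes leg 2 → 14:52 UTC.
Isla Perdida is UTC−9:00, so local arrival = 14:52 − 9:00 = 05:52 on Sep 25.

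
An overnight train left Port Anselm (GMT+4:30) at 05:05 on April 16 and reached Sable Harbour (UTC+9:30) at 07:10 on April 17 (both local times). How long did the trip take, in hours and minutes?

21 hours 5 minutes

Departure in UTC: 05:05 − 4:30 = 00:35 on Apr 16.
Arrival in UTC: 07:10 − 9:30 = 21:40 on Apr 16.
Elapsed = 21:40 − 00:35 = 21 hours 5 minutes.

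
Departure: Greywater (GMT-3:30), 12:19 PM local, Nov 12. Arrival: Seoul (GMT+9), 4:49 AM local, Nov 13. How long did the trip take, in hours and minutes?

Departure in UTC: 12:19 PM + 3:30 = 3:49 PM on Nov 12.
Arrival in UTC: 4:49 AM − 9:00 = 7:49 PM on Nov 12.
Elapsed = 7:49 PM − 3:49 PM = 4 hours.

4 hours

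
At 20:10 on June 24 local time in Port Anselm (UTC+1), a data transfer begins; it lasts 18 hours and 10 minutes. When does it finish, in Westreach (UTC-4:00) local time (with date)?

Convert start to UTC: 20:10 − 1:00 = 19:10 UTC on Jun 24.
Add 18 hours 10 minutes duration → 13:20 UTC (Jun 25).
Westreach is UTC−4:00, so local end time = 13:20 − 4:00 = 09:20 on Jun 25.

09:20 on June 25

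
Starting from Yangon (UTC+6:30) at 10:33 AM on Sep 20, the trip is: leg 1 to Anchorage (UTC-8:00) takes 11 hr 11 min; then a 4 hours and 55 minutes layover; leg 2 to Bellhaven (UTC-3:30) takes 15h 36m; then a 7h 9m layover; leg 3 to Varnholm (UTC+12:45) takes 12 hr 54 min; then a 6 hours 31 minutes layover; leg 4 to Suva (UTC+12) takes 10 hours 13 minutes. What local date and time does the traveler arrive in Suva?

12:32 PM on September 23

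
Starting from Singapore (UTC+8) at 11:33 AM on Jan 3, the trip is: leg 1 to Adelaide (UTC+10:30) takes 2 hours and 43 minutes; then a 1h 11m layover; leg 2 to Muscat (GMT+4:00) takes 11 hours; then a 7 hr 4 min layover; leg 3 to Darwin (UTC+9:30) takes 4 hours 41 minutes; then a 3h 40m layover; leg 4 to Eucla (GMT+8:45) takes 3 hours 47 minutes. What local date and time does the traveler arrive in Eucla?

Convert departure to UTC: 11:33 AM − 8:00 = 3:33 AM UTC on Jan 3.
Add 2 hours 43 minutes leg 1 → 6:16 AM UTC.
Add 1 hour and 11 minutes layover in Adelaide → 7:27 AM UTC.
Add 11 hours leg 2 → 6:27 PM UTC.
Add 7 hours and 4 minutes layover in Muscat → 1:31 AM UTC (Jan 4).
Add 4 hours 41 minutes leg 3 → 6:12 AM UTC.
Add 3 hours and 40 minutes layover in Darwin → 9:52 AM UTC.
Add 3 hours and 47 minutes leg 4 → 1:39 PM UTC.
Eucla is UTC+8:45, so local arrival = 1:39 PM + 8:45 = 10:24 PM on Jan 4.

10:24 PM on January 4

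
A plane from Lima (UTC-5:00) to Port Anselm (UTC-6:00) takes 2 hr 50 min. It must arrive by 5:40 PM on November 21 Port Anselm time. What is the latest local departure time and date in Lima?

Target arrival in UTC: 5:40 PM + 6:00 = 11:40 PM on Nov 21.
Subtract 2 hours and 50 minutes → departure 8:50 PM UTC on Nov 21.
Lima is UTC−5:00: 8:50 PM − 5:00 = 3:50 PM on Nov 21.

3:50 PM on Nov 21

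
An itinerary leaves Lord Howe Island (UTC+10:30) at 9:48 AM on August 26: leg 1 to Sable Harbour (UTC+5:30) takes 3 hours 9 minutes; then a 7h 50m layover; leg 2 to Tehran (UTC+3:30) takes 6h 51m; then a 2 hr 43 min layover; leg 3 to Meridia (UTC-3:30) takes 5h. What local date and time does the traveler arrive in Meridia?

9:21 PM on Aug 26

Convert departure to UTC: 9:48 AM − 10:30 = 11:18 PM UTC on Aug 25.
Add 3 hours and 9 minutes leg 1 → 2:27 AM UTC (Aug 26).
Add 7 hours and 50 minutes layover in Sable Harbour → 10:17 AM UTC.
Add 6 hours and 51 minutes leg 2 → 5:08 PM UTC.
Add 2 hours 43 minutes layover in Tehran → 7:51 PM UTC.
Add 5 hours leg 3 → 12:51 AM UTC (Aug 27).
Meridia is UTC−3:30, so local arrival = 12:51 AM − 3:30 = 9:21 PM on Aug 26.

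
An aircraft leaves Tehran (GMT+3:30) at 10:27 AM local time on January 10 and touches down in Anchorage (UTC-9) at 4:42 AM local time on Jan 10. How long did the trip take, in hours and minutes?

Departure in UTC: 10:27 AM − 3:30 = 6:57 AM on Jan 10.
Arrival in UTC: 4:42 AM + 9:00 = 1:42 PM on Jan 10.
Elapsed = 1:42 PM − 6:57 AM = 6 hours 45 minutes.

6 hours 45 minutes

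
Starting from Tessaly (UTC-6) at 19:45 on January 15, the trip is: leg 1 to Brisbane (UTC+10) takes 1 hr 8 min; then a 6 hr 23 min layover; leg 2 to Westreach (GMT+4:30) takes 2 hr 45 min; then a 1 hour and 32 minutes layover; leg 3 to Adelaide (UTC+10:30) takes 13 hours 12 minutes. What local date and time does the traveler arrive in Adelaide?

Convert departure to UTC: 19:45 + 6:00 = 01:45 UTC on Jan 16.
Add 1 hour 8 minutes leg 1 → 02:53 UTC.
Add 6 hours 23 minutes layover in Brisbane → 09:16 UTC.
Add 2 hours and 45 minutes leg 2 → 12:01 UTC.
Add 1 hour 32 minutes layover in Westreach → 13:33 UTC.
Add 13 hours and 12 minutes leg 3 → 02:45 UTC (Jan 17).
Adelaide is UTC+10:30, so local arrival = 02:45 + 10:30 = 13:15 on Jan 17.

13:15 on January 17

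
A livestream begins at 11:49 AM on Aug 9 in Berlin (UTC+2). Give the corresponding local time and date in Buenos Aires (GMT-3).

Buenos Aires is 5:00 behind Berlin.
Shift by the zone difference: 11:49 AM − 5:00 = 6:49 AM on Aug 9 in Buenos Aires.

6:49 AM on August 9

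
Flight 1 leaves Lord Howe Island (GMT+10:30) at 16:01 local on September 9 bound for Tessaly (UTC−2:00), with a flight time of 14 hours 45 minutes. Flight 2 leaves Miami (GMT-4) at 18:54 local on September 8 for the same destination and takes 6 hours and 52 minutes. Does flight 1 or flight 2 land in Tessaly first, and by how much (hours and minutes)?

the second, by 14 hours 30 minutes

Flight 1 in UTC: 16:01 − 10:30 = 05:31 on Sep 9.
+14 hours 45 minutes → arrive 20:16 UTC on Sep 9.
Flight 2 in UTC: 18:54 + 4:00 = 22:54 on Sep 8.
+6 hours 52 minutes → arrive 05:46 UTC on Sep 9.
Flight 2 lands earlier by 14 hours 30 minutes.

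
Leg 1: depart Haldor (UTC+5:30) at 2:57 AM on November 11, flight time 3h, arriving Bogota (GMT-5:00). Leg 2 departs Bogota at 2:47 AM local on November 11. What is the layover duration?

Convert departure to UTC: 2:57 AM − 5:30 = 9:27 PM UTC on Nov 10.
Add 3 hours flight time → 12:27 AM UTC (Nov 11).
Bogota is UTC−5:00, so local arrival = 12:27 AM − 5:00 = 7:27 PM on Nov 10.
Layover = 2:47 AM − 7:27 PM (+1 day) = 7 hours 20 minutes.

7 hours 20 minutes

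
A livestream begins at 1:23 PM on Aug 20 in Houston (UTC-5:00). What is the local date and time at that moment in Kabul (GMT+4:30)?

In UTC: 1:23 PM + 5:00 = 6:23 PM on Aug 20.
Kabul is UTC+4:30: 6:23 PM + 4:30 = 10:53 PM on Aug 20.

10:53 PM on August 20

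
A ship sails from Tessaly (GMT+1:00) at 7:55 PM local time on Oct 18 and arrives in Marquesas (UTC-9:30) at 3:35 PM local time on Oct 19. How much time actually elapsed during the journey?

Marquesas is 10:30 behind Tessaly.
Clock-face elapsed time (ignoring zones) is 19 hours 40 minutes.
Actual elapsed = 19 hours 40 minutes + 10:30 = 30 hours 10 minutes.

30 hours 10 minutes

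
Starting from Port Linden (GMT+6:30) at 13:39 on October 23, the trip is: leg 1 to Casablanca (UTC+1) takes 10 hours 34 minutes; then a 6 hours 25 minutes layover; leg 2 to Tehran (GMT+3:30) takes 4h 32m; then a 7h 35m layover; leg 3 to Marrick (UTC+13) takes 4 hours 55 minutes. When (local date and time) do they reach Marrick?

06:10 on Oct 25

Convert departure to UTC: 13:39 − 6:30 = 07:09 UTC on Oct 23.
Add 10 hours 34 minutes leg 1 → 17:43 UTC.
Add 6 hours 25 minutes layover in Casablanca → 00:08 UTC (Oct 24).
Add 4 hours and 32 minutes leg 2 → 04:40 UTC.
Add 7 hours and 35 minutes layover in Tehran → 12:15 UTC.
Add 4 hours 55 minutes leg 3 → 17:10 UTC.
Marrick is UTC+13:00, so local arrival = 17:10 + 13:00 = 06:10 on Oct 25.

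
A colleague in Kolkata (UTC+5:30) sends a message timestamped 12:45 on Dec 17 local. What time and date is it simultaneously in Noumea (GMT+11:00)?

In UTC: 12:45 − 5:30 = 07:15 on Dec 17.
Noumea is UTC+11:00: 07:15 + 11:00 = 18:15 on Dec 17.

18:15 on December 17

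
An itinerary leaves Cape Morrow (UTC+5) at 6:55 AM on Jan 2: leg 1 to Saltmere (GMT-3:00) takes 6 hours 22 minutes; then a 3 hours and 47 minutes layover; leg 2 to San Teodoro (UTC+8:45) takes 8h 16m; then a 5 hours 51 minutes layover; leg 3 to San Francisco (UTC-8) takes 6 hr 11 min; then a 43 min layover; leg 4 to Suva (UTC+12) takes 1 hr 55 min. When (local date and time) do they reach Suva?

11:00 PM on January 3

Convert departure to UTC: 6:55 AM − 5:00 = 1:55 AM UTC on Jan 2.
Add 6 hours and 22 minutes leg 1 → 8:17 AM UTC.
Add 3 hours 47 minutes layover in Saltmere → 12:04 PM UTC.
Add 8 hours and 16 minutes leg 2 → 8:20 PM UTC.
Add 5 hours and 51 minutes layover in San Teodoro → 2:11 AM UTC (Jan 3).
Add 6 hours and 11 minutes leg 3 → 8:22 AM UTC.
Add 43 minutes layover in San Francisco → 9:05 AM UTC.
Add 1 hour 55 minutes leg 4 → 11:00 AM UTC.
Suva is UTC+12:00, so local arrival = 11:00 AM + 12:00 = 11:00 PM on Jan 3.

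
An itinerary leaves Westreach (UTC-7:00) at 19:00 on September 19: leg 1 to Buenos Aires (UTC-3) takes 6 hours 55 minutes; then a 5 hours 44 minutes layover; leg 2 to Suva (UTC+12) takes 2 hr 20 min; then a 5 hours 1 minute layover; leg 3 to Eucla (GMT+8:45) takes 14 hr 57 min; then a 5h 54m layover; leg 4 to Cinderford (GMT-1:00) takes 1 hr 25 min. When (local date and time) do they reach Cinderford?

Convert departure to UTC: 19:00 + 7:00 = 02:00 UTC on Sep 20.
Add 6 hours 55 minutes leg 1 → 08:55 UTC.
Add 5 hours 44 minutes layover in Buenos Aires → 14:39 UTC.
Add 2 hours and 20 minutes leg 2 → 16:59 UTC.
Add 5 hours 1 minute layover in Suva → 22:00 UTC.
Add 14 hours and 57 minutes leg 3 → 12:57 UTC (Sep 21).
Add 5 hours and 54 minutes layover in Eucla → 18:51 UTC.
Add 1 hour and 25 minutes leg 4 → 20:16 UTC.
Cinderford is UTC−1:00, so local arrival = 20:16 − 1:00 = 19:16 on Sep 21.

19:16 on September 21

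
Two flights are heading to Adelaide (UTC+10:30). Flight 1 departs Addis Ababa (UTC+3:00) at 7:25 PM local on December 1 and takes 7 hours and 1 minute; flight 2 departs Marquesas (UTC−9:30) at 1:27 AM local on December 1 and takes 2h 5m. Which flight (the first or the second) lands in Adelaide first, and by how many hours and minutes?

Flight 1 in UTC: 7:25 PM − 3:00 = 4:25 PM on Dec 1.
+7 hours and 1 minute → arrive 11:26 PM UTC on Dec 1.
Flight 2 in UTC: 1:27 AM + 9:30 = 10:57 AM on Dec 1.
+2 hours and 5 minutes → arrive 1:02 PM UTC on Dec 1.
Flight 2 lands earlier by 10 hours 24 minutes.

the second, by 10 hours 24 minutes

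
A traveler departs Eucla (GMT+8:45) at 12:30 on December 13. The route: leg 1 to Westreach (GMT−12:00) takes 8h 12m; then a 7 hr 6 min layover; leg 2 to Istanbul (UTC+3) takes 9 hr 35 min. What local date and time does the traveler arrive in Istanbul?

Convert departure to UTC: 12:30 − 8:45 = 03:45 UTC on Dec 13.
Add 8 hours 12 minutes leg 1 → 11:57 UTC.
Add 7 hours and 6 minutes layover in Westreach → 19:03 UTC.
Add 9 hours and 35 minutes leg 2 → 04:38 UTC (Dec 14).
Istanbul is UTC+3:00, so local arrival = 04:38 + 3:00 = 07:38 on Dec 14.

07:38 on December 14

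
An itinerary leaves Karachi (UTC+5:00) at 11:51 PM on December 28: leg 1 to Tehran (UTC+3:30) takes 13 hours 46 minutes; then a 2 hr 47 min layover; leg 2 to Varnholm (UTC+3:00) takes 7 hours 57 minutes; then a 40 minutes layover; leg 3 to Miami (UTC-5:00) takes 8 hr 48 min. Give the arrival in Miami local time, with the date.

Convert departure to UTC: 11:51 PM − 5:00 = 6:51 PM UTC on Dec 28.
Add 13 hours and 46 minutes leg 1 → 8:37 AM UTC (Dec 29).
Add 2 hours and 47 minutes layover in Tehran → 11:24 AM UTC.
Add 7 hours 57 minutes leg 2 → 7:21 PM UTC.
Add 40 minutes layover in Varnholm → 8:01 PM UTC.
Add 8 hours and 48 minutes leg 3 → 4:49 AM UTC (Dec 30).
Miami is UTC−5:00, so local arrival = 4:49 AM − 5:00 = 11:49 PM on Dec 29.

11:49 PM on Dec 29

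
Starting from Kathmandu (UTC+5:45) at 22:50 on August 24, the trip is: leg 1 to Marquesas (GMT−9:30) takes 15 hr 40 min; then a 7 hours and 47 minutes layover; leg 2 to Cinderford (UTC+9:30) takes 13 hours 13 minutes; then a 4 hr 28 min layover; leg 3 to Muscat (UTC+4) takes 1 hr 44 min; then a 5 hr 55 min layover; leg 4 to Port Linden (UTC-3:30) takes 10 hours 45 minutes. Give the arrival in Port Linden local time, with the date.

Convert departure to UTC: 22:50 − 5:45 = 17:05 UTC on Aug 24.
Add 15 hours 40 minutes leg 1 → 08:45 UTC (Aug 25).
Add 7 hours and 47 minutes layover in Marquesas → 16:32 UTC.
Add 13 hours 13 minutes leg 2 → 05:45 UTC (Aug 26).
Add 4 hours and 28 minutes layover in Cinderford → 10:13 UTC.
Add 1 hour 44 minutes leg 3 → 11:57 UTC.
Add 5 hours 55 minutes layover in Muscat → 17:52 UTC.
Add 10 hours and 45 minutes leg 4 → 04:37 UTC (Aug 27).
Port Linden is UTC−3:30, so local arrival = 04:37 − 3:30 = 01:07 on Aug 27.

01:07 on Aug 27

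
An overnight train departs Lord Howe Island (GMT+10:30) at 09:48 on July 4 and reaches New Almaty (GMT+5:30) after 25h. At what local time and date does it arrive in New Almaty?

New Almaty is 5:00 behind Lord Howe Island.
After 25 hours it is 10:48 (Jul 5) in Lord Howe Island.
Shift by the zone difference: 10:48 − 5:00 = 05:48 on Jul 5 in New Almaty.

05:48 on Jul 5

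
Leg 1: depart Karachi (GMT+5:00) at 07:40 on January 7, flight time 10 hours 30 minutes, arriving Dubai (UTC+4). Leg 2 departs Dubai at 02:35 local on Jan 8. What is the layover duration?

9 hours 25 minutes

Convert departure to UTC: 07:40 − 5:00 = 02:40 UTC on Jan 7.
Add 10 hours and 30 minutes flight time → 13:10 UTC.
Dubai is UTC+4:00, so local arrival = 13:10 + 4:00 = 17:10 on Jan 7.
Layover = 02:35 − 17:10 (+1 day) = 9 hours 25 minutes.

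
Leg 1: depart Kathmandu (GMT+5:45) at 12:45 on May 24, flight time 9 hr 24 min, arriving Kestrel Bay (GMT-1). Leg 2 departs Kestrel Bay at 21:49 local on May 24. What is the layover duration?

Convert departure to UTC: 12:45 − 5:45 = 07:00 UTC on May 24.
Add 9 hours 24 minutes flight time → 16:24 UTC.
Kestrel Bay is UTC−1:00, so local arrival = 16:24 − 1:00 = 15:24 on May 24.
Layover = 21:49 − 15:24 = 6 hours 25 minutes.

6 hours 25 minutes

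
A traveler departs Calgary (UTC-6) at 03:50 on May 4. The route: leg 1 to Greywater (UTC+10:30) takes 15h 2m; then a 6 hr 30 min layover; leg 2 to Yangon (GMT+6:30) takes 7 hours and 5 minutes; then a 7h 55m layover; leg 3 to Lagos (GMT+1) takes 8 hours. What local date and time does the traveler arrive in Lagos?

07:22 on May 6

Convert departure to UTC: 03:50 + 6:00 = 09:50 UTC on May 4.
Add 15 hours and 2 minutes leg 1 → 00:52 UTC (May 5).
Add 6 hours 30 minutes layover in Greywater → 07:22 UTC.
Add 7 hours 5 minutes leg 2 → 14:27 UTC.
Add 7 hours and 55 minutes layover in Yangon → 22:22 UTC.
Add 8 hours leg 3 → 06:22 UTC (May 6).
Lagos is UTC+1:00, so local arrival = 06:22 + 1:00 = 07:22 on May 6.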